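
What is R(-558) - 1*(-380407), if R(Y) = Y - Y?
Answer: 380407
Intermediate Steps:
R(Y) = 0
R(-558) - 1*(-380407) = 0 - 1*(-380407) = 0 + 380407 = 380407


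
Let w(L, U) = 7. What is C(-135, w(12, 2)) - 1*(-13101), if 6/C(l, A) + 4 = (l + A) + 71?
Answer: 799155/61 ≈ 13101.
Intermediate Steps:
C(l, A) = 6/(67 + A + l) (C(l, A) = 6/(-4 + ((l + A) + 71)) = 6/(-4 + ((A + l) + 71)) = 6/(-4 + (71 + A + l)) = 6/(67 + A + l))
C(-135, w(12, 2)) - 1*(-13101) = 6/(67 + 7 - 135) - 1*(-13101) = 6/(-61) + 13101 = 6*(-1/61) + 13101 = -6/61 + 13101 = 799155/61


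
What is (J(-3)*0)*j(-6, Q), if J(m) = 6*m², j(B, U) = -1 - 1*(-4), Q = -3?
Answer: 0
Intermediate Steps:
j(B, U) = 3 (j(B, U) = -1 + 4 = 3)
(J(-3)*0)*j(-6, Q) = ((6*(-3)²)*0)*3 = ((6*9)*0)*3 = (54*0)*3 = 0*3 = 0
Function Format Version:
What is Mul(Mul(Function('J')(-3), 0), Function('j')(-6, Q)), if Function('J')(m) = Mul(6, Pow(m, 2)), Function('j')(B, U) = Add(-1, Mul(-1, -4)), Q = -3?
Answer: 0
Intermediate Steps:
Function('j')(B, U) = 3 (Function('j')(B, U) = Add(-1, 4) = 3)
Mul(Mul(Function('J')(-3), 0), Function('j')(-6, Q)) = Mul(Mul(Mul(6, Pow(-3, 2)), 0), 3) = Mul(Mul(Mul(6, 9), 0), 3) = Mul(Mul(54, 0), 3) = Mul(0, 3) = 0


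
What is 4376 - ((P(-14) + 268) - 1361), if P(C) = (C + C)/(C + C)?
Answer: 5468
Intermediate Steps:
P(C) = 1 (P(C) = (2*C)/((2*C)) = (2*C)*(1/(2*C)) = 1)
4376 - ((P(-14) + 268) - 1361) = 4376 - ((1 + 268) - 1361) = 4376 - (269 - 1361) = 4376 - 1*(-1092) = 4376 + 1092 = 5468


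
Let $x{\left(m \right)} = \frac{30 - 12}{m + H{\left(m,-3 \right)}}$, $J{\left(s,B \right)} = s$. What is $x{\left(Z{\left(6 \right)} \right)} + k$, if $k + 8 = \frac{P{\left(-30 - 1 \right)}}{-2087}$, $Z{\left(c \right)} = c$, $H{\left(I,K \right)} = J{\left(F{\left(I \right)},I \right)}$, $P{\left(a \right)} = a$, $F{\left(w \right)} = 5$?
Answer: $- \frac{145749}{22957} \approx -6.3488$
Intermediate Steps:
$H{\left(I,K \right)} = 5$
$k = - \frac{16665}{2087}$ ($k = -8 + \frac{-30 - 1}{-2087} = -8 + \left(-30 - 1\right) \left(- \frac{1}{2087}\right) = -8 - - \frac{31}{2087} = -8 + \frac{31}{2087} = - \frac{16665}{2087} \approx -7.9851$)
$x{\left(m \right)} = \frac{18}{5 + m}$ ($x{\left(m \right)} = \frac{30 - 12}{m + 5} = \frac{18}{5 + m}$)
$x{\left(Z{\left(6 \right)} \right)} + k = \frac{18}{5 + 6} - \frac{16665}{2087} = \frac{18}{11} - \frac{16665}{2087} = - \frac{145749}{22957}$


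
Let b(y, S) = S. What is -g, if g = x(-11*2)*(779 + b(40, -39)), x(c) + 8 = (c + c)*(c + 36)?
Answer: 461760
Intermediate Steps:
x(c) = -8 + 2*c*(36 + c) (x(c) = -8 + (c + c)*(c + 36) = -8 + (2*c)*(36 + c) = -8 + 2*c*(36 + c))
g = -461760 (g = (-8 + 2*(-11*2)² + 72*(-11*2))*(779 - 39) = (-8 + 2*(-22)² + 72*(-22))*740 = (-8 + 2*484 - 1584)*740 = (-8 + 968 - 1584)*740 = -624*740 = -461760)
-g = -1*(-461760) = 461760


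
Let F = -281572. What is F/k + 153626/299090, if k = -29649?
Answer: 4035010307/403078155 ≈ 10.010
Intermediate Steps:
F/k + 153626/299090 = -281572/(-29649) + 153626/299090 = -281572*(-1/29649) + 153626*(1/299090) = 281572/29649 + 6983/13595 = 4035010307/403078155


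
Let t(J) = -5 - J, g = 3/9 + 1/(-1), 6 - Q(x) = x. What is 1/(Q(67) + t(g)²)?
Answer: -9/380 ≈ -0.023684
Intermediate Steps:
Q(x) = 6 - x
g = -⅔ (g = 3*(⅑) + 1*(-1) = ⅓ - 1 = -⅔ ≈ -0.66667)
1/(Q(67) + t(g)²) = 1/((6 - 1*67) + (-5 - 1*(-⅔))²) = 1/((6 - 67) + (-5 + ⅔)²) = 1/(-61 + (-13/3)²) = 1/(-61 + 169/9) = 1/(-380/9) = -9/380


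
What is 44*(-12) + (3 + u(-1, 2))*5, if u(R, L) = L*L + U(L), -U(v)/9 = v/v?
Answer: -538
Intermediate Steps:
U(v) = -9 (U(v) = -9*v/v = -9*1 = -9)
u(R, L) = -9 + L**2 (u(R, L) = L*L - 9 = L**2 - 9 = -9 + L**2)
44*(-12) + (3 + u(-1, 2))*5 = 44*(-12) + (3 + (-9 + 2**2))*5 = -528 + (3 + (-9 + 4))*5 = -528 + (3 - 5)*5 = -528 - 2*5 = -528 - 10 = -538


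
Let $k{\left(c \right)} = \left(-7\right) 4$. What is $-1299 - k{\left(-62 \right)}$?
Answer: $-1271$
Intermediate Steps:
$k{\left(c \right)} = -28$
$-1299 - k{\left(-62 \right)} = -1299 - -28 = -1299 + 28 = -1271$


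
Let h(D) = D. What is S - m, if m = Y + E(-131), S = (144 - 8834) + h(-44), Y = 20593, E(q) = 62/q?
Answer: -3841775/131 ≈ -29327.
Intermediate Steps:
S = -8734 (S = (144 - 8834) - 44 = -8690 - 44 = -8734)
m = 2697621/131 (m = 20593 + 62/(-131) = 20593 + 62*(-1/131) = 20593 - 62/131 = 2697621/131 ≈ 20593.)
S - m = -8734 - 1*2697621/131 = -8734 - 2697621/131 = -3841775/131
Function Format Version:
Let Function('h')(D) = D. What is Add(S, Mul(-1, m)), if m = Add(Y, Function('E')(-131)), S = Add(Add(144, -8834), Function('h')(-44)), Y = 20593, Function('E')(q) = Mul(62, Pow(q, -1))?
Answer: Rational(-3841775, 131) ≈ -29327.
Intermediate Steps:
S = -8734 (S = Add(Add(144, -8834), -44) = Add(-8690, -44) = -8734)
m = Rational(2697621, 131) (m = Add(20593, Mul(62, Pow(-131, -1))) = Add(20593, Mul(62, Rational(-1, 131))) = Add(20593, Rational(-62, 131)) = Rational(2697621, 131) ≈ 20593.)
Add(S, Mul(-1, m)) = Add(-8734, Mul(-1, Rational(2697621, 131))) = Add(-8734, Rational(-2697621, 131)) = Rational(-3841775, 131)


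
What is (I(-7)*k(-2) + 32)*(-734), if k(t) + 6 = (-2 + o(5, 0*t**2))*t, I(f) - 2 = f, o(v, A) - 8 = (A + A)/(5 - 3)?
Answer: -89548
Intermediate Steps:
o(v, A) = 8 + A (o(v, A) = 8 + (A + A)/(5 - 3) = 8 + (2*A)/2 = 8 + (2*A)*(1/2) = 8 + A)
I(f) = 2 + f
k(t) = -6 + 6*t (k(t) = -6 + (-2 + (8 + 0*t**2))*t = -6 + (-2 + (8 + 0))*t = -6 + (-2 + 8)*t = -6 + 6*t)
(I(-7)*k(-2) + 32)*(-734) = ((2 - 7)*(-6 + 6*(-2)) + 32)*(-734) = (-5*(-6 - 12) + 32)*(-734) = (-5*(-18) + 32)*(-734) = (90 + 32)*(-734) = 122*(-734) = -89548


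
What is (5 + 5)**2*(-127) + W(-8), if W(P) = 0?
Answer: -12700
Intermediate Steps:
(5 + 5)**2*(-127) + W(-8) = (5 + 5)**2*(-127) + 0 = 10**2*(-127) + 0 = 100*(-127) + 0 = -12700 + 0 = -12700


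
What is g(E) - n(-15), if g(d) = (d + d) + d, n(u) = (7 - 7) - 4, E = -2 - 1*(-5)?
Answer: 13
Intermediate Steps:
E = 3 (E = -2 + 5 = 3)
n(u) = -4 (n(u) = 0 - 4 = -4)
g(d) = 3*d (g(d) = 2*d + d = 3*d)
g(E) - n(-15) = 3*3 - 1*(-4) = 9 + 4 = 13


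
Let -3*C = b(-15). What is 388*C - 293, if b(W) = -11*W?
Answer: -21633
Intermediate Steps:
C = -55 (C = -(-11)*(-15)/3 = -1/3*165 = -55)
388*C - 293 = 388*(-55) - 293 = -21340 - 293 = -21633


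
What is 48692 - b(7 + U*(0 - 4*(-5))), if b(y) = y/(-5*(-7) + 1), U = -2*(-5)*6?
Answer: 1751705/36 ≈ 48659.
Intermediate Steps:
U = 60 (U = 10*6 = 60)
b(y) = y/36 (b(y) = y/(35 + 1) = y/36)
48692 - b(7 + U*(0 - 4*(-5))) = 48692 - (7 + 60*(0 - 4*(-5)))/36 = 48692 - (7 + 60*(0 + 20))/36 = 48692 - (7 + 60*20)/36 = 48692 - (7 + 1200)/36 = 48692 - 1207/36 = 1751705/36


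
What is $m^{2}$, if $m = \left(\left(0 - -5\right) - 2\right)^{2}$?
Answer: $81$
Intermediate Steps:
$m = 9$ ($m = \left(\left(0 + 5\right) - 2\right)^{2} = \left(5 - 2\right)^{2} = 3^{2} = 9$)
$m^{2} = 9^{2} = 81$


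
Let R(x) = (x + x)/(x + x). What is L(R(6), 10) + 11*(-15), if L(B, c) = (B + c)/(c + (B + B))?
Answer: -1969/12 ≈ -164.08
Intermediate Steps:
R(x) = 1 (R(x) = (2*x)/((2*x)) = (2*x)*(1/(2*x)) = 1)
L(B, c) = (B + c)/(c + 2*B)
L(R(6), 10) + 11*(-15) = (1 + 10)/(10 + 2*1) + 11*(-15) = 11/(10 + 2) - 165 = 11/12 - 165 = -1969/12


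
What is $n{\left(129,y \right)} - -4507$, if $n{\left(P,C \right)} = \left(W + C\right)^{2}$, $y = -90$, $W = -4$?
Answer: $13343$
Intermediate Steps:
$n{\left(P,C \right)} = \left(-4 + C\right)^{2}$
$n{\left(129,y \right)} - -4507 = \left(-4 - 90\right)^{2} - -4507 = \left(-94\right)^{2} + 4507 = 8836 + 4507 = 13343$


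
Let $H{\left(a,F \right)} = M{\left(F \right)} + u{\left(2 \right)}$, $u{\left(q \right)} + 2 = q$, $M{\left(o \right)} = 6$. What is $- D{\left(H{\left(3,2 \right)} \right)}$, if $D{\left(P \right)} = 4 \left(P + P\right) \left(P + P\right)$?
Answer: $-576$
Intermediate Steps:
$u{\left(q \right)} = -2 + q$
$H{\left(a,F \right)} = 6$ ($H{\left(a,F \right)} = 6 + \left(-2 + 2\right) = 6 + 0 = 6$)
$D{\left(P \right)} = 16 P^{2}$ ($D{\left(P \right)} = 4 \cdot 2 P 2 P = 4 \cdot 4 P^{2} = 16 P^{2}$)
$- D{\left(H{\left(3,2 \right)} \right)} = - 16 \cdot 6^{2} = - 16 \cdot 36 = \left(-1\right) 576 = -576$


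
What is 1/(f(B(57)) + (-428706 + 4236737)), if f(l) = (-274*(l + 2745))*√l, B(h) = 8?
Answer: 3808031/9949086659489 + 1508644*√2/9949086659489 ≈ 5.9720e-7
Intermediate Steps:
f(l) = √l*(-752130 - 274*l) (f(l) = (-274*(2745 + l))*√l = (-752130 - 274*l)*√l = √l*(-752130 - 274*l))
1/(f(B(57)) + (-428706 + 4236737)) = 1/(274*√8*(-2745 - 1*8) + (-428706 + 4236737)) = 1/(274*(2*√2)*(-2745 - 8) + 3808031) = 1/(274*(2*√2)*(-2753) + 3808031) = 1/(-1508644*√2 + 3808031) = 1/(3808031 - 1508644*√2)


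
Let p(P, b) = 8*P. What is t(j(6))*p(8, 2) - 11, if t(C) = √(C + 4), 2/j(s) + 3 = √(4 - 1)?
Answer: -11 + 64*√(27 - 3*√3)/3 ≈ 88.615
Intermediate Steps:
j(s) = 2/(-3 + √3) (j(s) = 2/(-3 + √(4 - 1)) = 2/(-3 + √3))
t(C) = √(4 + C)
t(j(6))*p(8, 2) - 11 = √(4 + (-1 - √3/3))*(8*8) - 11 = √(3 - √3/3)*64 - 11 = 64*√(3 - √3/3) - 11 = -11 + 64*√(3 - √3/3)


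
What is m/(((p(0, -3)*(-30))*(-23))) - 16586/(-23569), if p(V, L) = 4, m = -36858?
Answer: -137154807/10841740 ≈ -12.651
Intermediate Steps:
m/(((p(0, -3)*(-30))*(-23))) - 16586/(-23569) = -36858/((4*(-30))*(-23)) - 16586/(-23569) = -36858/((-120*(-23))) - 16586*(-1/23569) = -36858/2760 + 16586/23569 = -36858*1/2760 + 16586/23569 = -6143/460 + 16586/23569 = -137154807/10841740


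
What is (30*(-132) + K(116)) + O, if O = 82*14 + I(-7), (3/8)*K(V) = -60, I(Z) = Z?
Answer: -2979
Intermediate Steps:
K(V) = -160 (K(V) = (8/3)*(-60) = -160)
O = 1141 (O = 82*14 - 7 = 1148 - 7 = 1141)
(30*(-132) + K(116)) + O = (30*(-132) - 160) + 1141 = (-3960 - 160) + 1141 = -4120 + 1141 = -2979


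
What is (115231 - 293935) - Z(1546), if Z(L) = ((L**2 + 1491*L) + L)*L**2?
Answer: -11225772721472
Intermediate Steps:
Z(L) = L**2*(L**2 + 1492*L) (Z(L) = (L**2 + 1492*L)*L**2 = L**2*(L**2 + 1492*L))
(115231 - 293935) - Z(1546) = (115231 - 293935) - 1546**3*(1492 + 1546) = -178704 - 3695119336*3038 = -178704 - 1*11225772542768 = -178704 - 11225772542768 = -11225772721472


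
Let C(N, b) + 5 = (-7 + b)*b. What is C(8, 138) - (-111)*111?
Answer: 30394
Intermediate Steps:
C(N, b) = -5 + b*(-7 + b) (C(N, b) = -5 + (-7 + b)*b = -5 + b*(-7 + b))
C(8, 138) - (-111)*111 = (-5 + 138² - 7*138) - (-111)*111 = (-5 + 19044 - 966) - 1*(-12321) = 18073 + 12321 = 30394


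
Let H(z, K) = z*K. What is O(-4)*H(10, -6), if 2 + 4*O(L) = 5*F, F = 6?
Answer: -420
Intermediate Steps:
O(L) = 7 (O(L) = -½ + (5*6)/4 = -½ + (¼)*30 = -½ + 15/2 = 7)
H(z, K) = K*z
O(-4)*H(10, -6) = 7*(-6*10) = 7*(-60) = -420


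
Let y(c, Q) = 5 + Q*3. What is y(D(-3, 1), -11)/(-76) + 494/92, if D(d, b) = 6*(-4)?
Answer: 5015/874 ≈ 5.7380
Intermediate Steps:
D(d, b) = -24
y(c, Q) = 5 + 3*Q
y(D(-3, 1), -11)/(-76) + 494/92 = (5 + 3*(-11))/(-76) + 494/92 = (5 - 33)*(-1/76) + 494*(1/92) = -28*(-1/76) + 247/46 = 7/19 + 247/46 = 5015/874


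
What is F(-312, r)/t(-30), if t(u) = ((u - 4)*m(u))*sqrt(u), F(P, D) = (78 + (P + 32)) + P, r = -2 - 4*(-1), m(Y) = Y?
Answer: 257*I*sqrt(30)/15300 ≈ 0.092003*I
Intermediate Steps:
r = 2 (r = -2 + 4 = 2)
F(P, D) = 110 + 2*P (F(P, D) = (78 + (32 + P)) + P = (110 + P) + P = 110 + 2*P)
t(u) = u**(3/2)*(-4 + u) (t(u) = ((u - 4)*u)*sqrt(u) = ((-4 + u)*u)*sqrt(u) = (u*(-4 + u))*sqrt(u) = u**(3/2)*(-4 + u))
F(-312, r)/t(-30) = (110 + 2*(-312))/(((-30)**(3/2)*(-4 - 30))) = (110 - 624)/((-30*I*sqrt(30)*(-34))) = -514*(-I*sqrt(30)/30600) = -(-257)*I*sqrt(30)/15300 = 257*I*sqrt(30)/15300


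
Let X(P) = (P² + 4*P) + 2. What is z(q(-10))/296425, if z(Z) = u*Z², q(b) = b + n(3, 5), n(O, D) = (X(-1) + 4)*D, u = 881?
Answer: 881/11857 ≈ 0.074302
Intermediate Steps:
X(P) = 2 + P² + 4*P
n(O, D) = 3*D (n(O, D) = ((2 + (-1)² + 4*(-1)) + 4)*D = ((2 + 1 - 4) + 4)*D = (-1 + 4)*D = 3*D)
q(b) = 15 + b (q(b) = b + 3*5 = b + 15 = 15 + b)
z(Z) = 881*Z²
z(q(-10))/296425 = (881*(15 - 10)²)/296425 = (881*5²)*(1/296425) = (881*25)*(1/296425) = 22025*(1/296425) = 881/11857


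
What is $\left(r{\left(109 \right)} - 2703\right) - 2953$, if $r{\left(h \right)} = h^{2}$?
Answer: $6225$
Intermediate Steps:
$\left(r{\left(109 \right)} - 2703\right) - 2953 = \left(109^{2} - 2703\right) - 2953 = \left(11881 - 2703\right) - 2953 = 9178 - 2953 = 6225$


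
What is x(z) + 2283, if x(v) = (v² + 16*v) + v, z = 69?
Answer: 8217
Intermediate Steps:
x(v) = v² + 17*v
x(z) + 2283 = 69*(17 + 69) + 2283 = 69*86 + 2283 = 5934 + 2283 = 8217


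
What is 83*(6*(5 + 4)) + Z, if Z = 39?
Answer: 4521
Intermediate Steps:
83*(6*(5 + 4)) + Z = 83*(6*(5 + 4)) + 39 = 83*(6*9) + 39 = 83*54 + 39 = 4482 + 39 = 4521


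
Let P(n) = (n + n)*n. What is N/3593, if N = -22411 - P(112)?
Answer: -47499/3593 ≈ -13.220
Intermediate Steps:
P(n) = 2*n**2 (P(n) = (2*n)*n = 2*n**2)
N = -47499 (N = -22411 - 2*112**2 = -22411 - 2*12544 = -22411 - 1*25088 = -22411 - 25088 = -47499)
N/3593 = -47499/3593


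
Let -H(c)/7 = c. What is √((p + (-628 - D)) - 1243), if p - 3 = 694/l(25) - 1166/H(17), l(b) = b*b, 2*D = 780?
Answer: I*√19888162266/2975 ≈ 47.404*I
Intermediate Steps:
D = 390 (D = (½)*780 = 390)
l(b) = b²
H(c) = -7*c
p = 1034461/74375 (p = 3 + (694/(25²) - 1166/((-7*17))) = 3 + (694/625 - 1166/(-119)) = 3 + (694*(1/625) - 1166*(-1/119)) = 3 + (694/625 + 1166/119) = 3 + 811336/74375 = 1034461/74375 ≈ 13.909)
√((p + (-628 - D)) - 1243) = √((1034461/74375 + (-628 - 1*390)) - 1243) = √((1034461/74375 + (-628 - 390)) - 1243) = √((1034461/74375 - 1018) - 1243) = √(-74679289/74375 - 1243) = √(-167127414/74375) = I*√19888162266/2975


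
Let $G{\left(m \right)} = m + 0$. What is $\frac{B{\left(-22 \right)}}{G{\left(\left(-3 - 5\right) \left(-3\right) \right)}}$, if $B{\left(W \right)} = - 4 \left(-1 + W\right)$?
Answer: $\frac{23}{6} \approx 3.8333$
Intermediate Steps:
$B{\left(W \right)} = 4 - 4 W$
$G{\left(m \right)} = m$
$\frac{B{\left(-22 \right)}}{G{\left(\left(-3 - 5\right) \left(-3\right) \right)}} = \frac{4 - -88}{\left(-3 - 5\right) \left(-3\right)} = \frac{4 + 88}{\left(-8\right) \left(-3\right)} = \frac{92}{24} = 92 \cdot \frac{1}{24} = \frac{23}{6}$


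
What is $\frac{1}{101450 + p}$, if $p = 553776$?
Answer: $\frac{1}{655226} \approx 1.5262 \cdot 10^{-6}$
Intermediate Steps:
$\frac{1}{101450 + p} = \frac{1}{101450 + 553776} = \frac{1}{655226}$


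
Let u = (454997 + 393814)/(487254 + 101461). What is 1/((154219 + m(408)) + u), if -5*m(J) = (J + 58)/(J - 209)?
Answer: 117154285/18067530723566 ≈ 6.4842e-6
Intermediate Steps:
m(J) = -(58 + J)/(5*(-209 + J)) (m(J) = -(J + 58)/(5*(J - 209)) = -(58 + J)/(5*(-209 + J)))
u = 848811/588715 ≈ 1.4418
1/((154219 + m(408)) + u) = 1/((154219 + (-58 - 1*408)/(5*(-209 + 408))) + 848811/588715) = 1/((154219 + (⅕)*(-58 - 408)/199) + 848811/588715) = 1/((154219 + (⅕)*(1/199)*(-466)) + 848811/588715) = 1/((154219 - 466/995) + 848811/588715) = 1/(153447439/995 + 848811/588715) = 1/(18067530723566/117154285) = 117154285/18067530723566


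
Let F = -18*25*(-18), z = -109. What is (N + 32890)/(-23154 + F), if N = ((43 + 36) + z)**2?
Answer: -16895/7527 ≈ -2.2446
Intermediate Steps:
N = 900 (N = ((43 + 36) - 109)**2 = (79 - 109)**2 = (-30)**2 = 900)
F = 8100 (F = -450*(-18) = 8100)
(N + 32890)/(-23154 + F) = (900 + 32890)/(-23154 + 8100) = 33790/(-15054) = 33790*(-1/15054) = -16895/7527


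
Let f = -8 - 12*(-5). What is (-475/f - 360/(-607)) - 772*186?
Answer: -4532607493/31564 ≈ -1.4360e+5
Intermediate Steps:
f = 52 (f = -8 + 60 = 52)
(-475/f - 360/(-607)) - 772*186 = (-475/52 - 360/(-607)) - 772*186 = (-475*1/52 - 360*(-1/607)) - 143592 = (-475/52 + 360/607) - 143592 = -269605/31564 - 143592 = -4532607493/31564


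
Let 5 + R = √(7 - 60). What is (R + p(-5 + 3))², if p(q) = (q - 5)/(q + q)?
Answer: (-13 + 4*I*√53)²/16 ≈ -42.438 - 47.321*I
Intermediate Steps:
R = -5 + I*√53 (R = -5 + √(7 - 60) = -5 + √(-53) = -5 + I*√53 ≈ -5.0 + 7.2801*I)
p(q) = (-5 + q)/(2*q) (p(q) = (-5 + q)/((2*q)) = (-5 + q)*(1/(2*q)) = (-5 + q)/(2*q))
(R + p(-5 + 3))² = ((-5 + I*√53) + (-5 + (-5 + 3))/(2*(-5 + 3)))² = ((-5 + I*√53) + (½)*(-5 - 2)/(-2))² = ((-5 + I*√53) + (½)*(-½)*(-7))² = ((-5 + I*√53) + 7/4)² = (-13/4 + I*√53)²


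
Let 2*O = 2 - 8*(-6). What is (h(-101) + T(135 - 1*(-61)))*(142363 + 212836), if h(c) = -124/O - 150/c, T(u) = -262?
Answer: -238098414476/2525 ≈ -9.4296e+7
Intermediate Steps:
O = 25 (O = (2 - 8*(-6))/2 = (2 + 48)/2 = (1/2)*50 = 25)
h(c) = -124/25 - 150/c
(h(-101) + T(135 - 1*(-61)))*(142363 + 212836) = ((-124/25 - 150/(-101)) - 262)*(142363 + 212836) = ((-124/25 - 150*(-1/101)) - 262)*355199 = ((-124/25 + 150/101) - 262)*355199 = (-8774/2525 - 262)*355199 = -670324/2525*355199 = -238098414476/2525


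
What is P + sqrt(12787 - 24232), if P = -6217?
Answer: -6217 + I*sqrt(11445) ≈ -6217.0 + 106.98*I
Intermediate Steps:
P + sqrt(12787 - 24232) = -6217 + sqrt(12787 - 24232) = -6217 + sqrt(-11445) = -6217 + I*sqrt(11445)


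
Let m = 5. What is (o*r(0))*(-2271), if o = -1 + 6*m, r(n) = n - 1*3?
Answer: 197577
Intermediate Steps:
r(n) = -3 + n (r(n) = n - 3 = -3 + n)
o = 29 (o = -1 + 6*5 = -1 + 30 = 29)
(o*r(0))*(-2271) = (29*(-3 + 0))*(-2271) = (29*(-3))*(-2271) = -87*(-2271) = 197577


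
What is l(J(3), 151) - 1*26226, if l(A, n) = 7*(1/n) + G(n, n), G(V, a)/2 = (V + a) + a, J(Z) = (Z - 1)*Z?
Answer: -3823313/151 ≈ -25320.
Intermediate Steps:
J(Z) = Z*(-1 + Z) (J(Z) = (-1 + Z)*Z = Z*(-1 + Z))
G(V, a) = 2*V + 4*a (G(V, a) = 2*((V + a) + a) = 2*(V + 2*a) = 2*V + 4*a)
l(A, n) = 6*n + 7/n (l(A, n) = 7*(1/n) + (2*n + 4*n) = 7/n + 6*n = 6*n + 7/n)
l(J(3), 151) - 1*26226 = (6*151 + 7/151) - 1*26226 = (906 + 7*(1/151)) - 26226 = (906 + 7/151) - 26226 = 136813/151 - 26226 = -3823313/151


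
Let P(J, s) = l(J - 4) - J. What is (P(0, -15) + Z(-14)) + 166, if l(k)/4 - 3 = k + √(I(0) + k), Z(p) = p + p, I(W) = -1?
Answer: 134 + 4*I*√5 ≈ 134.0 + 8.9443*I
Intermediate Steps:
Z(p) = 2*p
l(k) = 12 + 4*k + 4*√(-1 + k) (l(k) = 12 + 4*(k + √(-1 + k)) = 12 + (4*k + 4*√(-1 + k)) = 12 + 4*k + 4*√(-1 + k))
P(J, s) = -4 + 3*J + 4*√(-5 + J) (P(J, s) = (12 + 4*(J - 4) + 4*√(-1 + (J - 4))) - J = (12 + 4*(-4 + J) + 4*√(-1 + (-4 + J))) - J = (12 + (-16 + 4*J) + 4*√(-5 + J)) - J = (-4 + 4*J + 4*√(-5 + J)) - J = -4 + 3*J + 4*√(-5 + J))
(P(0, -15) + Z(-14)) + 166 = ((-4 + 3*0 + 4*√(-5 + 0)) + 2*(-14)) + 166 = ((-4 + 0 + 4*√(-5)) - 28) + 166 = ((-4 + 0 + 4*(I*√5)) - 28) + 166 = ((-4 + 0 + 4*I*√5) - 28) + 166 = ((-4 + 4*I*√5) - 28) + 166 = (-32 + 4*I*√5) + 166 = 134 + 4*I*√5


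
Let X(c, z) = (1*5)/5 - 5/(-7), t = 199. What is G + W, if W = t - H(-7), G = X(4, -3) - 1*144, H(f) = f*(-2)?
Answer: 299/7 ≈ 42.714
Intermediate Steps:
H(f) = -2*f
X(c, z) = 12/7 (X(c, z) = 5*(⅕) - 5*(-⅐) = 1 + 5/7 = 12/7)
G = -996/7 (G = 12/7 - 1*144 = 12/7 - 144 = -996/7 ≈ -142.29)
W = 185 (W = 199 - (-2)*(-7) = 199 - 1*14 = 199 - 14 = 185)
G + W = -996/7 + 185 = 299/7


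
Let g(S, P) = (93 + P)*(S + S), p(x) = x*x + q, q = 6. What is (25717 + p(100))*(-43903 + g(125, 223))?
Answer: 1253770131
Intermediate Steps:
p(x) = 6 + x² (p(x) = x*x + 6 = x² + 6 = 6 + x²)
g(S, P) = 2*S*(93 + P) (g(S, P) = (93 + P)*(2*S) = 2*S*(93 + P))
(25717 + p(100))*(-43903 + g(125, 223)) = (25717 + (6 + 100²))*(-43903 + 2*125*(93 + 223)) = (25717 + (6 + 10000))*(-43903 + 2*125*316) = (25717 + 10006)*(-43903 + 79000) = 35723*35097 = 1253770131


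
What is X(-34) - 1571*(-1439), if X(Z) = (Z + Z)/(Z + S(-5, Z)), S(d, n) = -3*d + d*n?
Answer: 341360951/151 ≈ 2.2607e+6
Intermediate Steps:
X(Z) = 2*Z/(15 - 4*Z) (X(Z) = (Z + Z)/(Z - 5*(-3 + Z)) = (2*Z)/(Z + (15 - 5*Z)) = (2*Z)/(15 - 4*Z) = 2*Z/(15 - 4*Z))
X(-34) - 1571*(-1439) = 2*(-34)/(15 - 4*(-34)) - 1571*(-1439) = 2*(-34)/(15 + 136) + 2260669 = 2*(-34)/151 + 2260669 = 2*(-34)*(1/151) + 2260669 = -68/151 + 2260669 = 341360951/151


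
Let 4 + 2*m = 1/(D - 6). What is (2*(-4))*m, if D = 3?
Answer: 52/3 ≈ 17.333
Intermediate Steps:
m = -13/6 (m = -2 + 1/(2*(3 - 6)) = -2 + (½)/(-3) = -2 + (½)*(-⅓) = -2 - ⅙ = -13/6 ≈ -2.1667)
(2*(-4))*m = (2*(-4))*(-13/6) = -8*(-13/6) = 52/3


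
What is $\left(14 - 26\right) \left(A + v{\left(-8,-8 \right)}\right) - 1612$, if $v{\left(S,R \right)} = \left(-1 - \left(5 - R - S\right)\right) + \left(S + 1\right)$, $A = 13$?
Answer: $-1420$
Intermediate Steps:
$v{\left(S,R \right)} = -5 + R + 2 S$ ($v{\left(S,R \right)} = \left(-1 - \left(5 - R - S\right)\right) + \left(1 + S\right) = \left(-1 + \left(-5 + R + S\right)\right) + \left(1 + S\right) = \left(-6 + R + S\right) + \left(1 + S\right) = -5 + R + 2 S$)
$\left(14 - 26\right) \left(A + v{\left(-8,-8 \right)}\right) - 1612 = \left(14 - 26\right) \left(13 - 29\right) - 1612 = - 12 \left(13 - 29\right) - 1612 = \left(-12\right) \left(-16\right) - 1612 = 192 - 1612 = -1420$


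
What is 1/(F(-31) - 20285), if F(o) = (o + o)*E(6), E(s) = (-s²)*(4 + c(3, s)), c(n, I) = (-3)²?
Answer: 1/8731 ≈ 0.00011453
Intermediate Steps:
c(n, I) = 9
E(s) = -13*s² (E(s) = (-s²)*(4 + 9) = -s²*13 = -13*s²)
F(o) = -936*o (F(o) = (o + o)*(-13*6²) = (2*o)*(-13*36) = (2*o)*(-468) = -936*o)
1/(F(-31) - 20285) = 1/(-936*(-31) - 20285) = 1/(29016 - 20285) = 1/8731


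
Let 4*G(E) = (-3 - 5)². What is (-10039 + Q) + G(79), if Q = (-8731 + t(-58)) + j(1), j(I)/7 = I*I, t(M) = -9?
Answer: -18756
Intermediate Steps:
G(E) = 16 (G(E) = (-3 - 5)²/4 = (¼)*(-8)² = (¼)*64 = 16)
j(I) = 7*I² (j(I) = 7*(I*I) = 7*I²)
Q = -8733 (Q = (-8731 - 9) + 7*1² = -8740 + 7*1 = -8740 + 7 = -8733)
(-10039 + Q) + G(79) = (-10039 - 8733) + 16 = -18772 + 16 = -18756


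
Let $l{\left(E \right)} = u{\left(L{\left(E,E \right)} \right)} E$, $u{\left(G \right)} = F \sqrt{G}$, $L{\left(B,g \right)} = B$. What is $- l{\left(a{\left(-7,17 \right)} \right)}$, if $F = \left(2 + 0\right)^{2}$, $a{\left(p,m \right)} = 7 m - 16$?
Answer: $- 412 \sqrt{103} \approx -4181.3$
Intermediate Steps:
$a{\left(p,m \right)} = -16 + 7 m$
$F = 4$ ($F = 2^{2} = 4$)
$u{\left(G \right)} = 4 \sqrt{G}$
$l{\left(E \right)} = 4 E^{\frac{3}{2}}$ ($l{\left(E \right)} = 4 \sqrt{E} E = 4 E^{\frac{3}{2}}$)
$- l{\left(a{\left(-7,17 \right)} \right)} = - 4 \left(-16 + 7 \cdot 17\right)^{\frac{3}{2}} = - 4 \left(-16 + 119\right)^{\frac{3}{2}} = - 4 \cdot 103^{\frac{3}{2}} = - 4 \cdot 103 \sqrt{103} = - 412 \sqrt{103}$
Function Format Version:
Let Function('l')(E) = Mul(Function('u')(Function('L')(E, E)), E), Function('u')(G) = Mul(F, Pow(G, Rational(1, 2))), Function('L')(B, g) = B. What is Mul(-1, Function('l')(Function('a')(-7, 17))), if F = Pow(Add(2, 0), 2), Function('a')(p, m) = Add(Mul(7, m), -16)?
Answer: Mul(-412, Pow(103, Rational(1, 2))) ≈ -4181.3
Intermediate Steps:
Function('a')(p, m) = Add(-16, Mul(7, m))
F = 4 (F = Pow(2, 2) = 4)
Function('u')(G) = Mul(4, Pow(G, Rational(1, 2)))
Function('l')(E) = Mul(4, Pow(E, Rational(3, 2))) (Function('l')(E) = Mul(Mul(4, Pow(E, Rational(1, 2))), E) = Mul(4, Pow(E, Rational(3, 2))))
Mul(-1, Function('l')(Function('a')(-7, 17))) = Mul(-1, Mul(4, Pow(Add(-16, Mul(7, 17)), Rational(3, 2)))) = Mul(-1, Mul(4, Pow(Add(-16, 119), Rational(3, 2)))) = Mul(-1, Mul(4, Pow(103, Rational(3, 2)))) = Mul(-1, Mul(4, Mul(103, Pow(103, Rational(1, 2))))) = Mul(-1, Mul(412, Pow(103, Rational(1, 2)))) = Mul(-412, Pow(103, Rational(1, 2)))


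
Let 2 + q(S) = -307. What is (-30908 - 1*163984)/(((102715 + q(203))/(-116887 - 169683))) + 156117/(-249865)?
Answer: 6977497172811549/12793837595 ≈ 5.4538e+5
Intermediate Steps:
q(S) = -309 (q(S) = -2 - 307 = -309)
(-30908 - 1*163984)/(((102715 + q(203))/(-116887 - 169683))) + 156117/(-249865) = (-30908 - 1*163984)/(((102715 - 309)/(-116887 - 169683))) + 156117/(-249865) = (-30908 - 163984)/((102406/(-286570))) + 156117*(-1/249865) = -194892/(102406*(-1/286570)) - 156117/249865 = -194892/(-51203/143285) - 156117/249865 = -194892*(-143285/51203) - 156117/249865 = 27925100220/51203 - 156117/249865 = 6977497172811549/12793837595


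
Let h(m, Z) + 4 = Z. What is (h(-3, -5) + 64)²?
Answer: 3025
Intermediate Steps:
h(m, Z) = -4 + Z
(h(-3, -5) + 64)² = ((-4 - 5) + 64)² = (-9 + 64)² = 55² = 3025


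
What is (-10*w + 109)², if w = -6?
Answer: 28561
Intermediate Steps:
(-10*w + 109)² = (-10*(-6) + 109)² = (60 + 109)² = 169² = 28561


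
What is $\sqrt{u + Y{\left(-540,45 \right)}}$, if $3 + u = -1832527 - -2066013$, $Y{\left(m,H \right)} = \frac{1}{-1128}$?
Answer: $\frac{\sqrt{74270008086}}{564} \approx 483.2$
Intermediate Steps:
$Y{\left(m,H \right)} = - \frac{1}{1128}$
$u = 233483$ ($u = -3 - -233486 = -3 + \left(-1832527 + 2066013\right) = -3 + 233486 = 233483$)
$\sqrt{u + Y{\left(-540,45 \right)}} = \sqrt{233483 - \frac{1}{1128}} = \sqrt{\frac{263368823}{1128}} = \frac{\sqrt{74270008086}}{564}$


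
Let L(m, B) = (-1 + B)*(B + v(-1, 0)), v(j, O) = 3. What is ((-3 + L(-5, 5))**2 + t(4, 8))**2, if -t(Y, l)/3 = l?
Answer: 667489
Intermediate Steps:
t(Y, l) = -3*l
L(m, B) = (-1 + B)*(3 + B) (L(m, B) = (-1 + B)*(B + 3) = (-1 + B)*(3 + B))
((-3 + L(-5, 5))**2 + t(4, 8))**2 = ((-3 + (-3 + 5**2 + 2*5))**2 - 3*8)**2 = ((-3 + (-3 + 25 + 10))**2 - 24)**2 = ((-3 + 32)**2 - 24)**2 = (29**2 - 24)**2 = (841 - 24)**2 = 817**2 = 667489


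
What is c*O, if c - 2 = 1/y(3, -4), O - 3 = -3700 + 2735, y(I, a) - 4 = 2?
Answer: -6253/3 ≈ -2084.3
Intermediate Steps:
y(I, a) = 6 (y(I, a) = 4 + 2 = 6)
O = -962 (O = 3 + (-3700 + 2735) = 3 - 965 = -962)
c = 13/6 (c = 2 + 1/6 = 2 + ⅙ = 13/6 ≈ 2.1667)
c*O = (13/6)*(-962) = -6253/3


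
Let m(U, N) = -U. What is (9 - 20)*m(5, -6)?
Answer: 55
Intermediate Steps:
(9 - 20)*m(5, -6) = (9 - 20)*(-1*5) = -11*(-5) = 55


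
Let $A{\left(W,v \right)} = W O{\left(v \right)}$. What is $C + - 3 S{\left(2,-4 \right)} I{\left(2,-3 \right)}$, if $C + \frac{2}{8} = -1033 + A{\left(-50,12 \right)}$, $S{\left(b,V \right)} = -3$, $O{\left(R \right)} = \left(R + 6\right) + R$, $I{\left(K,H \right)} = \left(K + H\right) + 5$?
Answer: $- \frac{9989}{4} \approx -2497.3$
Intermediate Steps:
$I{\left(K,H \right)} = 5 + H + K$ ($I{\left(K,H \right)} = \left(H + K\right) + 5 = 5 + H + K$)
$O{\left(R \right)} = 6 + 2 R$ ($O{\left(R \right)} = \left(6 + R\right) + R = 6 + 2 R$)
$A{\left(W,v \right)} = W \left(6 + 2 v\right)$
$C = - \frac{10133}{4}$ ($C = - \frac{1}{4} + \left(-1033 + 2 \left(-50\right) \left(3 + 12\right)\right) = - \frac{1}{4} + \left(-1033 + 2 \left(-50\right) 15\right) = - \frac{1}{4} - 2533 = - \frac{10133}{4} \approx -2533.3$)
$C + - 3 S{\left(2,-4 \right)} I{\left(2,-3 \right)} = - \frac{10133}{4} + \left(-3\right) \left(-3\right) \left(5 - 3 + 2\right) = - \frac{10133}{4} + 9 \cdot 4 = - \frac{10133}{4} + 36 = - \frac{9989}{4}$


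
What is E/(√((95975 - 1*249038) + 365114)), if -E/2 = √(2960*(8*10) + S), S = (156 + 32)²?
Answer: -8*√3606775459/212051 ≈ -2.2657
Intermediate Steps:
S = 35344 (S = 188² = 35344)
E = -8*√17009 (E = -2*√(2960*(8*10) + 35344) = -2*√(2960*80 + 35344) = -2*√(236800 + 35344) = -8*√17009 ≈ -1043.3)
E/(√((95975 - 1*249038) + 365114)) = (-8*√17009)/(√((95975 - 1*249038) + 365114)) = (-8*√17009)/(√((95975 - 249038) + 365114)) = (-8*√17009)/(√(-153063 + 365114)) = (-8*√17009)/(√212051) = (-8*√17009)*(√212051/212051) = -8*√3606775459/212051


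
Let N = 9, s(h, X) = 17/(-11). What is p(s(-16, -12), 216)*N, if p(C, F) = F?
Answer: 1944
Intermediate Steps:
s(h, X) = -17/11 (s(h, X) = 17*(-1/11) = -17/11)
p(s(-16, -12), 216)*N = 216*9 = 1944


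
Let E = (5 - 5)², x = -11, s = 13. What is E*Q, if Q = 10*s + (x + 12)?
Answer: 0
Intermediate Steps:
E = 0 (E = 0² = 0)
Q = 131 (Q = 10*13 + (-11 + 12) = 130 + 1 = 131)
E*Q = 0*131 = 0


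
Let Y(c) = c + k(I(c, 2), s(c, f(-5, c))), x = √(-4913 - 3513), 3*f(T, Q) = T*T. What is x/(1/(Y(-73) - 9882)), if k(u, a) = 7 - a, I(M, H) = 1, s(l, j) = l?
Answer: -9875*I*√8426 ≈ -9.0646e+5*I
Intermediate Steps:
f(T, Q) = T²/3 (f(T, Q) = (T*T)/3 = T²/3)
x = I*√8426 (x = √(-8426) = I*√8426 ≈ 91.793*I)
Y(c) = 7 (Y(c) = c + (7 - c) = 7)
x/(1/(Y(-73) - 9882)) = (I*√8426)/(1/(7 - 9882)) = (I*√8426)/(1/(-9875)) = (I*√8426)/(-1/9875) = (I*√8426)*(-9875) = -9875*I*√8426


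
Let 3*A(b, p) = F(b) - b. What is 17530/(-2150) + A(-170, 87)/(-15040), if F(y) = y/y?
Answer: -1055095/129344 ≈ -8.1573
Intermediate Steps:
F(y) = 1
A(b, p) = ⅓ - b/3 (A(b, p) = (1 - b)/3 = ⅓ - b/3)
17530/(-2150) + A(-170, 87)/(-15040) = 17530/(-2150) + (⅓ - ⅓*(-170))/(-15040) = 17530*(-1/2150) + (⅓ + 170/3)*(-1/15040) = -1753/215 + 57*(-1/15040) = -1753/215 - 57/15040 = -1055095/129344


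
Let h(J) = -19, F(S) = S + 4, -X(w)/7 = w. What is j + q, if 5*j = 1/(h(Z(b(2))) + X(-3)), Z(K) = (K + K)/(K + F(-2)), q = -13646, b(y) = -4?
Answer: -136459/10 ≈ -13646.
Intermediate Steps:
X(w) = -7*w
F(S) = 4 + S
Z(K) = 2*K/(2 + K) (Z(K) = (K + K)/(K + (4 - 2)) = (2*K)/(K + 2) = (2*K)/(2 + K) = 2*K/(2 + K))
j = ⅒ (j = 1/(5*(-19 - 7*(-3))) = 1/(5*(-19 + 21)) = (⅕)/2 = (⅕)*(½) = ⅒ ≈ 0.10000)
j + q = ⅒ - 13646 = -136459/10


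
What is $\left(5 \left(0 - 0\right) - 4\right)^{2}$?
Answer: $16$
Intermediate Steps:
$\left(5 \left(0 - 0\right) - 4\right)^{2} = \left(5 \left(0 + 0\right) - 4\right)^{2} = \left(5 \cdot 0 - 4\right)^{2} = \left(0 - 4\right)^{2} = \left(-4\right)^{2} = 16$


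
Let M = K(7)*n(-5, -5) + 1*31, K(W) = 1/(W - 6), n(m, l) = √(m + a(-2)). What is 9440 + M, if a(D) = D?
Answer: 9471 + I*√7 ≈ 9471.0 + 2.6458*I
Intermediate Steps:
n(m, l) = √(-2 + m) (n(m, l) = √(m - 2) = √(-2 + m))
K(W) = 1/(-6 + W)
M = 31 + I*√7 (M = √(-2 - 5)/(-6 + 7) + 1*31 = √(-7)/1 + 31 = 1*(I*√7) + 31 = I*√7 + 31 = 31 + I*√7 ≈ 31.0 + 2.6458*I)
9440 + M = 9440 + (31 + I*√7) = 9471 + I*√7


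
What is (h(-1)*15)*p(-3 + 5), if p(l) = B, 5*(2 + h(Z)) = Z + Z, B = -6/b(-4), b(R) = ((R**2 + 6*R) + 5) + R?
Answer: -216/7 ≈ -30.857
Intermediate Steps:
b(R) = 5 + R**2 + 7*R (b(R) = (5 + R**2 + 6*R) + R = 5 + R**2 + 7*R)
B = 6/7 (B = -6/(5 + (-4)**2 + 7*(-4)) = -6/(5 + 16 - 28) = -6/(-7) = -6*(-1/7) = 6/7 ≈ 0.85714)
h(Z) = -2 + 2*Z/5 (h(Z) = -2 + (Z + Z)/5 = -2 + (2*Z)/5 = -2 + 2*Z/5)
p(l) = 6/7
(h(-1)*15)*p(-3 + 5) = ((-2 + (2/5)*(-1))*15)*(6/7) = ((-2 - 2/5)*15)*(6/7) = -12/5*15*(6/7) = -36*6/7 = -216/7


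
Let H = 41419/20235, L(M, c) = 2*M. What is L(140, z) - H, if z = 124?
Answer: 5624381/20235 ≈ 277.95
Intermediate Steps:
H = 41419/20235 (H = 41419*(1/20235) = 41419/20235 ≈ 2.0469)
L(140, z) - H = 2*140 - 1*41419/20235 = 280 - 41419/20235 = 5624381/20235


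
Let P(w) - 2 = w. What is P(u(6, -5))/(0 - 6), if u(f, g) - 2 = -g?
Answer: -3/2 ≈ -1.5000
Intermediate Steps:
u(f, g) = 2 - g
P(w) = 2 + w
P(u(6, -5))/(0 - 6) = (2 + (2 - 1*(-5)))/(0 - 6) = (2 + (2 + 5))/(-6) = -(2 + 7)/6 = -1/6*9 = -3/2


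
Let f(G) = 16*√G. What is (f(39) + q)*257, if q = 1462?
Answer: 375734 + 4112*√39 ≈ 4.0141e+5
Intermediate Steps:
(f(39) + q)*257 = (16*√39 + 1462)*257 = (1462 + 16*√39)*257 = 375734 + 4112*√39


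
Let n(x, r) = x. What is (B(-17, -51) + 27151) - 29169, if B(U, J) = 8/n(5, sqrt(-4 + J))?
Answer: -10082/5 ≈ -2016.4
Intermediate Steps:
B(U, J) = 8/5
(B(-17, -51) + 27151) - 29169 = (8/5 + 27151) - 29169 = 135763/5 - 29169 = -10082/5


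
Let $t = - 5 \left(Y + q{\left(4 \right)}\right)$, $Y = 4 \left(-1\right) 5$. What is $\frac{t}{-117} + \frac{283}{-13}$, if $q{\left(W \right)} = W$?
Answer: $- \frac{2627}{117} \approx -22.453$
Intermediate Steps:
$Y = -20$ ($Y = \left(-4\right) 5 = -20$)
$t = 80$ ($t = - 5 \left(-20 + 4\right) = \left(-5\right) \left(-16\right) = 80$)
$\frac{t}{-117} + \frac{283}{-13} = \frac{80}{-117} + \frac{283}{-13} = 80 \left(- \frac{1}{117}\right) + 283 \left(- \frac{1}{13}\right) = - \frac{80}{117} - \frac{283}{13} = - \frac{2627}{117}$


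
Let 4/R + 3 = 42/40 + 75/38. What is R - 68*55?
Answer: -32140/9 ≈ -3571.1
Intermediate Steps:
R = 1520/9 (R = 4/(-3 + (42/40 + 75/38)) = 4/(-3 + (42*(1/40) + 75*(1/38))) = 4/(-3 + (21/20 + 75/38)) = 4/(-3 + 1149/380) = 4/(9/380) = 4*(380/9) = 1520/9 ≈ 168.89)
R - 68*55 = 1520/9 - 68*55 = 1520/9 - 3740 = -32140/9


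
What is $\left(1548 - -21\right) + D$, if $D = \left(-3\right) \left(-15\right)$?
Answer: $1614$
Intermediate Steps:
$D = 45$
$\left(1548 - -21\right) + D = \left(1548 - -21\right) + 45 = \left(1548 + \left(42 - 21\right)\right) + 45 = \left(1548 + 21\right) + 45 = 1569 + 45 = 1614$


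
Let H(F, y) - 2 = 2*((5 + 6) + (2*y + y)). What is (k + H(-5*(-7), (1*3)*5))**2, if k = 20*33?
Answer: 599076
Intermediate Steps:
H(F, y) = 24 + 6*y (H(F, y) = 2 + 2*((5 + 6) + (2*y + y)) = 2 + 2*(11 + 3*y) = 2 + (22 + 6*y) = 24 + 6*y)
k = 660
(k + H(-5*(-7), (1*3)*5))**2 = (660 + (24 + 6*((1*3)*5)))**2 = (660 + (24 + 6*(3*5)))**2 = (660 + (24 + 6*15))**2 = (660 + (24 + 90))**2 = (660 + 114)**2 = 774**2 = 599076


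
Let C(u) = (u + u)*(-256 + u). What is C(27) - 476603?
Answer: -488969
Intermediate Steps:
C(u) = 2*u*(-256 + u) (C(u) = (2*u)*(-256 + u) = 2*u*(-256 + u))
C(27) - 476603 = 2*27*(-256 + 27) - 476603 = 2*27*(-229) - 476603 = -12366 - 476603 = -488969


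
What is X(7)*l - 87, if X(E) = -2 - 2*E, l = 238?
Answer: -3895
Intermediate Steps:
X(7)*l - 87 = (-2 - 2*7)*238 - 87 = (-2 - 14)*238 - 87 = -16*238 - 87 = -3808 - 87 = -3895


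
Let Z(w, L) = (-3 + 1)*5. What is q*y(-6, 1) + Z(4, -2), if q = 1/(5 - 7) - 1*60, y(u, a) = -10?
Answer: 595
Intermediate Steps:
Z(w, L) = -10 (Z(w, L) = -2*5 = -10)
q = -121/2 (q = 1/(-2) - 60 = -½ - 60 = -121/2 ≈ -60.500)
q*y(-6, 1) + Z(4, -2) = -121/2*(-10) - 10 = 605 - 10 = 595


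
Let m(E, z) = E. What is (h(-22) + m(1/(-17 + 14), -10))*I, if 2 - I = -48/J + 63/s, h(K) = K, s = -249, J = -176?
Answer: -121136/2739 ≈ -44.226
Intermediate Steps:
I = 1808/913 (I = 2 - (-48/(-176) + 63/(-249)) = 2 - (-48*(-1/176) + 63*(-1/249)) = 2 - (3/11 - 21/83) = 2 - 1*18/913 = 2 - 18/913 = 1808/913 ≈ 1.9803)
(h(-22) + m(1/(-17 + 14), -10))*I = (-22 + 1/(-17 + 14))*(1808/913) = (-22 + 1/(-3))*(1808/913) = (-22 - 1/3)*(1808/913) = -67/3*1808/913 = -121136/2739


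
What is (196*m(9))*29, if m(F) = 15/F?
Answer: 28420/3 ≈ 9473.3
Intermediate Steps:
(196*m(9))*29 = (196*(15/9))*29 = (196*(15*(1/9)))*29 = (196*(5/3))*29 = (980/3)*29 = 28420/3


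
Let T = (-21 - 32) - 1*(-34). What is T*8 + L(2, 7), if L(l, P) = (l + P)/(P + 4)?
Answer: -1663/11 ≈ -151.18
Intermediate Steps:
L(l, P) = (P + l)/(4 + P)
T = -19 (T = -53 + 34 = -19)
T*8 + L(2, 7) = -19*8 + (7 + 2)/(4 + 7) = -152 + 9/11 = -1663/11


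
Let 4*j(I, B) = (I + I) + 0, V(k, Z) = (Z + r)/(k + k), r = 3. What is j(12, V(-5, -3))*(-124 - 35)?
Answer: -954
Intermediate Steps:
V(k, Z) = (3 + Z)/(2*k) (V(k, Z) = (Z + 3)/(k + k) = (3 + Z)/((2*k)) = (3 + Z)*(1/(2*k)) = (3 + Z)/(2*k))
j(I, B) = I/2 (j(I, B) = ((I + I) + 0)/4 = (2*I + 0)/4 = (2*I)/4 = I/2)
j(12, V(-5, -3))*(-124 - 35) = ((½)*12)*(-124 - 35) = 6*(-159) = -954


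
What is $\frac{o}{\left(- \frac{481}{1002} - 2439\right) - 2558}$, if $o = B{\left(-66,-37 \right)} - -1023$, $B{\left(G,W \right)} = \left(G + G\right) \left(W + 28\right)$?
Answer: $- \frac{201402}{455225} \approx -0.44242$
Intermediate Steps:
$B{\left(G,W \right)} = 2 G \left(28 + W\right)$
$o = 2211$ ($o = 2 \left(-66\right) \left(28 - 37\right) - -1023 = 2 \left(-66\right) \left(-9\right) + 1023 = 1188 + 1023 = 2211$)
$\frac{o}{\left(- \frac{481}{1002} - 2439\right) - 2558} = \frac{2211}{\left(- \frac{481}{1002} - 2439\right) - 2558} = \frac{2211}{- \frac{2444359}{1002} - 2558} = \frac{2211}{- \frac{5007475}{1002}} = 2211 \left(- \frac{1002}{5007475}\right) = - \frac{201402}{455225}$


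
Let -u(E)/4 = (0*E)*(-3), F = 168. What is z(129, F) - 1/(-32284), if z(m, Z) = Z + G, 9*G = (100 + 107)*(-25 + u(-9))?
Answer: -13139587/32284 ≈ -407.00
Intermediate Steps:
u(E) = 0 (u(E) = -4*0*E*(-3) = -0*(-3) = -4*0 = 0)
G = -575 (G = ((100 + 107)*(-25 + 0))/9 = (207*(-25))/9 = (⅑)*(-5175) = -575)
z(m, Z) = -575 + Z (z(m, Z) = Z - 575 = -575 + Z)
z(129, F) - 1/(-32284) = (-575 + 168) - 1/(-32284) = -407 - 1*(-1/32284) = -407 + 1/32284 = -13139587/32284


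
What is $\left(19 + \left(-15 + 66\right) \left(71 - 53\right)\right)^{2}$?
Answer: $877969$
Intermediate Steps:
$\left(19 + \left(-15 + 66\right) \left(71 - 53\right)\right)^{2} = \left(19 + 51 \cdot 18\right)^{2} = \left(19 + 918\right)^{2} = 937^{2} = 877969$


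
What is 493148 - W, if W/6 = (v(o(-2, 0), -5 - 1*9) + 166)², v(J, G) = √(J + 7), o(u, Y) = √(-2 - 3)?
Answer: 493148 - 6*(166 + √(7 + I*√5))² ≈ 3.2243e+5 - 844.91*I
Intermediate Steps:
o(u, Y) = I*√5 (o(u, Y) = √(-5) = I*√5)
v(J, G) = √(7 + J)
W = 6*(166 + √(7 + I*√5))² (W = 6*(√(7 + I*√5) + 166)² = 6*(166 + √(7 + I*√5))² ≈ 1.7071e+5 + 844.91*I)
493148 - W = 493148 - 6*(166 + √(7 + I*√5))²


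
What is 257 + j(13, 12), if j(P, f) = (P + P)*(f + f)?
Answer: 881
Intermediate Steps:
j(P, f) = 4*P*f (j(P, f) = (2*P)*(2*f) = 4*P*f)
257 + j(13, 12) = 257 + 4*13*12 = 257 + 624 = 881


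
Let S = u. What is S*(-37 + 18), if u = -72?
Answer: 1368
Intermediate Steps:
S = -72
S*(-37 + 18) = -72*(-37 + 18) = -72*(-19) = 1368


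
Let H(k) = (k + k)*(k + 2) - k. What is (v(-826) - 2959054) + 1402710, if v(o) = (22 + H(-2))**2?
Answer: -1555768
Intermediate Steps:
H(k) = -k + 2*k*(2 + k) (H(k) = (2*k)*(2 + k) - k = 2*k*(2 + k) - k = -k + 2*k*(2 + k))
v(o) = 576 (v(o) = (22 - 2*(3 + 2*(-2)))**2 = (22 - 2*(3 - 4))**2 = (22 - 2*(-1))**2 = (22 + 2)**2 = 24**2 = 576)
(v(-826) - 2959054) + 1402710 = (576 - 2959054) + 1402710 = -2958478 + 1402710 = -1555768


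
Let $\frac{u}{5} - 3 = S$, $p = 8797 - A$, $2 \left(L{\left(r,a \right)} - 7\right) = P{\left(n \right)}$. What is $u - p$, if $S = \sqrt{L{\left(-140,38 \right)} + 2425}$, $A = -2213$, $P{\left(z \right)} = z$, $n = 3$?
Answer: $-10995 + \frac{5 \sqrt{9734}}{2} \approx -10748.0$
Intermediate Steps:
$L{\left(r,a \right)} = \frac{17}{2}$ ($L{\left(r,a \right)} = 7 + \frac{1}{2} \cdot 3 = 7 + \frac{3}{2} = \frac{17}{2}$)
$p = 11010$ ($p = 8797 - -2213 = 8797 + 2213 = 11010$)
$S = \frac{\sqrt{9734}}{2}$ ($S = \sqrt{\frac{17}{2} + 2425} = \sqrt{\frac{4867}{2}} = \frac{\sqrt{9734}}{2} \approx 49.331$)
$u = 15 + \frac{5 \sqrt{9734}}{2}$ ($u = 15 + 5 \frac{\sqrt{9734}}{2} = 15 + \frac{5 \sqrt{9734}}{2} \approx 261.65$)
$u - p = \left(15 + \frac{5 \sqrt{9734}}{2}\right) - 11010 = -10995 + \frac{5 \sqrt{9734}}{2}$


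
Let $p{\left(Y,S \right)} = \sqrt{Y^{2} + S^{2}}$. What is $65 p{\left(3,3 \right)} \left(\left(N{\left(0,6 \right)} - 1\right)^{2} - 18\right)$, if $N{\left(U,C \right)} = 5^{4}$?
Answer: $75924810 \sqrt{2} \approx 1.0737 \cdot 10^{8}$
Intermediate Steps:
$N{\left(U,C \right)} = 625$
$p{\left(Y,S \right)} = \sqrt{S^{2} + Y^{2}}$
$65 p{\left(3,3 \right)} \left(\left(N{\left(0,6 \right)} - 1\right)^{2} - 18\right) = 65 \sqrt{3^{2} + 3^{2}} \left(\left(625 - 1\right)^{2} - 18\right) = 65 \sqrt{9 + 9} \left(\left(625 + \left(-4 + 3\right)\right)^{2} - 18\right) = 65 \sqrt{18} \left(\left(625 - 1\right)^{2} - 18\right) = 65 \cdot 3 \sqrt{2} \left(624^{2} - 18\right) = 195 \sqrt{2} \left(389376 - 18\right) = 195 \sqrt{2} \cdot 389358 = 75924810 \sqrt{2}$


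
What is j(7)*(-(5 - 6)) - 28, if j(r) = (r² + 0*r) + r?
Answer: 28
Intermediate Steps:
j(r) = r + r² (j(r) = (r² + 0) + r = r² + r = r + r²)
j(7)*(-(5 - 6)) - 28 = (7*(1 + 7))*(-(5 - 6)) - 28 = (7*8)*(-1*(-1)) - 28 = 56*1 - 28 = 56 - 28 = 28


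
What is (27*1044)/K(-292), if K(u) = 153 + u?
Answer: -28188/139 ≈ -202.79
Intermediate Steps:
(27*1044)/K(-292) = (27*1044)/(153 - 292) = 28188/(-139) = 28188*(-1/139) = -28188/139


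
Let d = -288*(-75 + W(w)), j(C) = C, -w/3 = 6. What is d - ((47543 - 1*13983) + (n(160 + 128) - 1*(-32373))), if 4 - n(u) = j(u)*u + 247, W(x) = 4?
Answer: 37702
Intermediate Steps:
w = -18 (w = -3*6 = -18)
n(u) = -243 - u² (n(u) = 4 - (u*u + 247) = 4 - (u² + 247) = 4 - (247 + u²) = 4 + (-247 - u²) = -243 - u²)
d = 20448 (d = -288*(-75 + 4) = -288*(-71) = 20448)
d - ((47543 - 1*13983) + (n(160 + 128) - 1*(-32373))) = 20448 - ((47543 - 1*13983) + ((-243 - (160 + 128)²) - 1*(-32373))) = 20448 - ((47543 - 13983) + ((-243 - 1*288²) + 32373)) = 20448 - (33560 + ((-243 - 1*82944) + 32373)) = 20448 - (33560 + ((-243 - 82944) + 32373)) = 20448 - (33560 + (-83187 + 32373)) = 20448 - (33560 - 50814) = 20448 - 1*(-17254) = 20448 + 17254 = 37702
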